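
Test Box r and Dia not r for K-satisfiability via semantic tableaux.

Unsatisfiable

1. Box r and Dia not r, w0
2. Box r, w0
3. Dia not r, w0
4. not r, w1
5. r, w1
Accessibility: w0Rw1
Branch closes: r and not r both at w1.
All branches of the tableau close; one closing branch shown above.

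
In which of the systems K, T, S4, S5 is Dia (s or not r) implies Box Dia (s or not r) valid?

S4-tableau for the negation not (Dia (s or not r) implies Box Dia (s or not r)):
1. not (Dia (s or not r) implies Box Dia (s or not r)), 0
2. Dia (s or not r), 0   [neg-implies-rule on 1]
3. not Box Dia (s or not r), 0   [neg-implies-rule on 1]
4. s or not r, 1   [Dia-rule on 2: fresh world 1, 0R1]
5. not r, 1   [or-rule on 4 (branches; this branch)]
6. not Dia (s or not r), 2   [neg-Box-rule on 3: fresh world 2, 0R2]
7. not (s or not r), 2   [neg-Dia-rule on 6 via 2R2]
8. not s, 2   [neg-or-rule on 7]
9. r, 2   [neg-or-rule on 7]
Accessibility: 0R0, 0R1, 0R2, 1R1, 2R2
Complete open branch: countermodel on an S4-frame, so not valid in S4, nor in K, T (the same frame is also a K-frame and a T-frame).
S5-tableau for the negation not (Dia (s or not r) implies Box Dia (s or not r)):
1. not (Dia (s or not r) implies Box Dia (s or not r)), 0
2. Dia (s or not r), 0   [neg-implies-rule on 1]
3. not Box Dia (s or not r), 0   [neg-implies-rule on 1]
4. s or not r, 1   [Dia-rule on 2: fresh world 1, 0R1]
5. not r, 1   [or-rule on 4 (branches; this branch)]
6. not Dia (s or not r), 2   [neg-Box-rule on 3: fresh world 2, 0R2]
7. not (s or not r), 0   [neg-Dia-rule on 6 via 2R0]
8. not s, 0   [neg-or-rule on 7]
9. r, 0   [neg-or-rule on 7]
10. not (s or not r), 1   [neg-Dia-rule on 6 via 2R1]
11. not s, 1   [neg-or-rule on 10]
12. r, 1   [neg-or-rule on 10]
Accessibility: 0R0, 0R1, 0R2, 1R0, 1R1, 1R2, 2R0, 2R1, 2R2
Branch closes: r and not r both at 1.
Every branch closes (one shown): valid in S5.

S5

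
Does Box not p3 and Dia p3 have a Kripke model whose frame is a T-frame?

No, unsatisfiable

1. Box not p3 and Dia p3, w0
2. Box not p3, w0
3. Dia p3, w0
4. not p3, w0
5. p3, w1
6. not p3, w1
Accessibility: w0Rw0, w0Rw1, w1Rw1
Branch closes: p3 and not p3 both at w1.
All branches of the tableau close; one closing branch shown above.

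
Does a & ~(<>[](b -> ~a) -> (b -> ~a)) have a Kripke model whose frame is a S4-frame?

Satisfiable (open branch found)

1. a & ~(<>[](b -> ~a) -> (b -> ~a)), u
2. a, u
3. ~(<>[](b -> ~a) -> (b -> ~a)), u
4. <>[](b -> ~a), u
5. ~(b -> ~a), u
6. b, u
7. [](b -> ~a), v
8. b -> ~a, v
9. ~a, v
Accessibility: uRu, uRv, vRv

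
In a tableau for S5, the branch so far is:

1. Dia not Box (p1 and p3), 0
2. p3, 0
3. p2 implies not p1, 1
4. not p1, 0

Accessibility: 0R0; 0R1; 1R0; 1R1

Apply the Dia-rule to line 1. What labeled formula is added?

a fresh world 2 with 0R2, and not Box (p1 and p3) at 2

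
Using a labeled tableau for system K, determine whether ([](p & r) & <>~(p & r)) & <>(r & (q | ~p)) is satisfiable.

No, unsatisfiable

1. ([](p & r) & <>~(p & r)) & <>(r & (q | ~p)), 0
2. [](p & r) & <>~(p & r), 0
3. <>(r & (q | ~p)), 0
4. [](p & r), 0
5. <>~(p & r), 0
6. r & (q | ~p), 1
7. r, 1
8. q | ~p, 1
9. p & r, 1
10. p, 1
11. q, 1
12. ~(p & r), 2
13. p & r, 2
14. p, 2
15. r, 2
16. ~r, 2
Accessibility: 0R1, 0R2
Branch closes: r and ~r both at 2.
(One branch shown.) All branches close.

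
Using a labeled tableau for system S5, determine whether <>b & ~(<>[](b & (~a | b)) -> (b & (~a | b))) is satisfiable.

1. <>b & ~(<>[](b & (~a | b)) -> (b & (~a | b))), w0
2. <>b, w0
3. ~(<>[](b & (~a | b)) -> (b & (~a | b))), w0
4. <>[](b & (~a | b)), w0
5. ~(b & (~a | b)), w0
6. ~(~a | b), w0
7. a, w0
8. ~b, w0
9. b, w1
10. [](b & (~a | b)), w2
11. b & (~a | b), w0
12. b, w0
13. ~a | b, w0
Accessibility: w0Rw0, w0Rw1, w0Rw2, w1Rw0, w1Rw1, w1Rw2, w2Rw0, w2Rw1, w2Rw2
Branch closes: b and ~b both at w0.
(One branch shown.) All branches close.

No, unsatisfiable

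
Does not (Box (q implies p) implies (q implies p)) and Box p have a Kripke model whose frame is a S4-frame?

Unsatisfiable (every branch closes)

1. not (Box (q implies p) implies (q implies p)) and Box p, u
2. not (Box (q implies p) implies (q implies p)), u
3. Box p, u
4. Box (q implies p), u
5. not (q implies p), u
6. q, u
7. not p, u
8. p, u
Accessibility: uRu
Branch closes: p and not p both at u.
Every branch closes; the branch above is one of them.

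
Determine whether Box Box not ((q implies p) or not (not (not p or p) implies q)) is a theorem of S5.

No, not valid

Tableau for the negation not Box Box not ((q implies p) or not (not (not p or p) implies q)):
1. not Box Box not ((q implies p) or not (not (not p or p) implies q)), w0
2. not Box not ((q implies p) or not (not (not p or p) implies q)), w1
3. (q implies p) or not (not (not p or p) implies q), w2
4. q implies p, w2
5. p, w2
Accessibility: w0Rw0, w0Rw1, w0Rw2, w1Rw0, w1Rw1, w1Rw2, w2Rw0, w2Rw1, w2Rw2
The negation has an open branch (countermodel exists).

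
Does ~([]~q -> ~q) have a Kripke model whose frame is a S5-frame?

1. ~([]~q -> ~q), u
2. []~q, u
3. q, u
4. ~q, u
Accessibility: uRu
Branch closes: q and ~q both at u.
(One branch shown.) All branches close.

No, unsatisfiable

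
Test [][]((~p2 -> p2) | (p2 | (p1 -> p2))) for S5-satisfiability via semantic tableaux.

1. [][]((~p2 -> p2) | (p2 | (p1 -> p2))), w0
2. []((~p2 -> p2) | (p2 | (p1 -> p2))), w0
3. (~p2 -> p2) | (p2 | (p1 -> p2)), w0
4. p2 | (p1 -> p2), w0
5. p1 -> p2, w0
6. p2, w0
Accessibility: w0Rw0

Satisfiable (open branch found)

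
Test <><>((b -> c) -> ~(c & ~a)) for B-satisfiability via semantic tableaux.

1. <><>((b -> c) -> ~(c & ~a)), 0
2. <>((b -> c) -> ~(c & ~a)), 1   [<>-rule on 1: fresh world 1, 0R1]
3. (b -> c) -> ~(c & ~a), 2   [<>-rule on 2: fresh world 2, 1R2]
4. ~(c & ~a), 2   [->-rule on 3 (branches; this branch)]
5. a, 2   [~&-rule on 4 (branches; this branch)]
Accessibility: 0R0, 0R1, 1R0, 1R1, 1R2, 2R1, 2R2

Satisfiable (open branch found)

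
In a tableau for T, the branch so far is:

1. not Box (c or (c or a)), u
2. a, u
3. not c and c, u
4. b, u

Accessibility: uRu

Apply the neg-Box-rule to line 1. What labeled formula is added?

a fresh world v with uRv, and not (c or (c or a)) at v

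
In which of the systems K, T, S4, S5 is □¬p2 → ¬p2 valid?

T, S4, S5

K-tableau for the negation ¬(□¬p2 → ¬p2):
1. ¬(□¬p2 → ¬p2), u
2. □¬p2, u
3. p2, u
Complete open branch: countermodel on a K-frame, so not valid in K.
T-tableau for the negation ¬(□¬p2 → ¬p2):
1. ¬(□¬p2 → ¬p2), u
2. □¬p2, u
3. p2, u
4. ¬p2, u
Accessibility: uRu
Branch closes: p2 and ¬p2 both at u.
Every branch closes (one shown): valid in T, hence also in S4, S5 (every theorem of T is a theorem of S4 and S5).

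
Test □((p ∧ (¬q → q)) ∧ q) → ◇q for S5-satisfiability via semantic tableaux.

Yes, satisfiable

1. □((p ∧ (¬q → q)) ∧ q) → ◇q, 0
2. ◇q, 0
3. q, 1
Accessibility: 0R0, 0R1, 1R0, 1R1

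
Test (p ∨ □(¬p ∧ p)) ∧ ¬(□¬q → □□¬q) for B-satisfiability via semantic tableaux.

1. (p ∨ □(¬p ∧ p)) ∧ ¬(□¬q → □□¬q), u
2. p ∨ □(¬p ∧ p), u
3. ¬(□¬q → □□¬q), u
4. □¬q, u
5. ¬□□¬q, u
6. ¬q, u
7. p, u
8. ¬□¬q, v
9. ¬q, v
10. q, w
Accessibility: uRu, uRv, vRu, vRv, vRw, wRv, wRw

Yes, satisfiable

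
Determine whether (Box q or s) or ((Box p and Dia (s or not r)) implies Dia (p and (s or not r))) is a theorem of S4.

Valid in S4

Tableau for the negation not ((Box q or s) or ((Box p and Dia (s or not r)) implies Dia (p and (s or not r)))):
1. not ((Box q or s) or ((Box p and Dia (s or not r)) implies Dia (p and (s or not r)))), u
2. not (Box q or s), u
3. not ((Box p and Dia (s or not r)) implies Dia (p and (s or not r))), u
4. not Box q, u
5. not s, u
6. Box p and Dia (s or not r), u
7. not Dia (p and (s or not r)), u
8. Box p, u
9. Dia (s or not r), u
10. not (p and (s or not r)), u
11. p, u
12. not (s or not r), u
13. r, u
14. not q, v
15. not (p and (s or not r)), v
16. p, v
17. not (s or not r), v
18. not s, v
19. r, v
20. s or not r, w
21. not (p and (s or not r)), w
22. p, w
23. not r, w
24. not (s or not r), w
25. not s, w
26. r, w
Accessibility: uRu, uRv, uRw, vRv, wRw
Branch closes: r and not r both at w.
All branches of the negation close; one closing branch shown above.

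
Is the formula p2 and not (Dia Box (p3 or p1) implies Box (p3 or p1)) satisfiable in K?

1. p2 and not (Dia Box (p3 or p1) implies Box (p3 or p1)), 0
2. p2, 0
3. not (Dia Box (p3 or p1) implies Box (p3 or p1)), 0
4. Dia Box (p3 or p1), 0
5. not Box (p3 or p1), 0
6. Box (p3 or p1), 1
7. not (p3 or p1), 2
8. not p3, 2
9. not p1, 2
Accessibility: 0R1, 0R2

Satisfiable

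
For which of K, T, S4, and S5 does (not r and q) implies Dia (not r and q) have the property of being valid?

K-tableau for the negation not ((not r and q) implies Dia (not r and q)):
1. not ((not r and q) implies Dia (not r and q)), 0
2. not r and q, 0
3. not Dia (not r and q), 0
4. not r, 0
5. q, 0
Complete open branch: countermodel on a K-frame, so not valid in K.
T-tableau for the negation not ((not r and q) implies Dia (not r and q)):
1. not ((not r and q) implies Dia (not r and q)), 0
2. not r and q, 0
3. not Dia (not r and q), 0
4. not r, 0
5. q, 0
6. not (not r and q), 0
7. not q, 0
Accessibility: 0R0
Branch closes: q and not q both at 0.
Every branch closes (one shown): valid in T, hence also in S4, S5 (every theorem of T is a theorem of S4 and S5).

T, S4, S5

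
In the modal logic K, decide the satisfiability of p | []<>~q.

Satisfiable

1. p | []<>~q, w0
2. []<>~q, w0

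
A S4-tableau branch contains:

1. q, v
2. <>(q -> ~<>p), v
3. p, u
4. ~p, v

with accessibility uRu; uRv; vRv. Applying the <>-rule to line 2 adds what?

a fresh world w with vRw, and q -> ~<>p at w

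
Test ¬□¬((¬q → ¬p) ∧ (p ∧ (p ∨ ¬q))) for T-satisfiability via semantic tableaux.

Satisfiable (open branch found)

1. ¬□¬((¬q → ¬p) ∧ (p ∧ (p ∨ ¬q))), 0
2. (¬q → ¬p) ∧ (p ∧ (p ∨ ¬q)), 1
3. ¬q → ¬p, 1
4. p ∧ (p ∨ ¬q), 1
5. p, 1
6. p ∨ ¬q, 1
7. q, 1
Accessibility: 0R0, 0R1, 1R1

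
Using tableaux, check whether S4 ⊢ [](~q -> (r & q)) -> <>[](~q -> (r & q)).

Tableau for the negation ~([](~q -> (r & q)) -> <>[](~q -> (r & q))):
1. ~([](~q -> (r & q)) -> <>[](~q -> (r & q))), 0
2. [](~q -> (r & q)), 0   [~->-rule on 1]
3. ~<>[](~q -> (r & q)), 0   [~->-rule on 1]
4. ~q -> (r & q), 0   [[]-rule on 2 via 0R0]
5. ~[](~q -> (r & q)), 0   [~<>-rule on 3 via 0R0]
6. r & q, 0   [->-rule on 4 (branches; this branch)]
7. r, 0   [&-rule on 6]
8. q, 0   [&-rule on 6]
9. ~(~q -> (r & q)), 1   [~[]-rule on 5: fresh world 1, 0R1]
10. ~q, 1   [~->-rule on 9]
11. ~(r & q), 1   [~->-rule on 9]
12. ~q -> (r & q), 1   [[]-rule on 2 via 0R1]
13. ~[](~q -> (r & q)), 1   [~<>-rule on 3 via 0R1]
14. r & q, 1   [->-rule on 12 (branches; this branch)]
15. r, 1   [&-rule on 14]
16. q, 1   [&-rule on 14]
Accessibility: 0R0, 0R1, 1R1
Branch closes: q and ~q both at 1.
Every branch of the negation's tableau closes; the branch above is one of them.

Valid in S4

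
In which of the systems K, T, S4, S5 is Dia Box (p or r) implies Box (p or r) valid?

S5

S4-tableau for the negation not (Dia Box (p or r) implies Box (p or r)):
1. not (Dia Box (p or r) implies Box (p or r)), u
2. Dia Box (p or r), u
3. not Box (p or r), u
4. Box (p or r), v
5. p or r, v
6. r, v
7. not (p or r), w
8. not p, w
9. not r, w
Accessibility: uRu, uRv, uRw, vRv, wRw
Complete open branch: countermodel on an S4-frame, so not valid in S4, nor in K, T (the same frame is also a K-frame and a T-frame).
S5-tableau for the negation not (Dia Box (p or r) implies Box (p or r)):
1. not (Dia Box (p or r) implies Box (p or r)), u
2. Dia Box (p or r), u
3. not Box (p or r), u
4. Box (p or r), v
5. p or r, u
6. p or r, v
7. r, u
8. r, v
9. not (p or r), w
10. not p, w
11. not r, w
12. p or r, w
13. r, w
Accessibility: uRu, uRv, uRw, vRu, vRv, vRw, wRu, wRv, wRw
Branch closes: r and not r both at w.
Every branch closes (one shown): valid in S5.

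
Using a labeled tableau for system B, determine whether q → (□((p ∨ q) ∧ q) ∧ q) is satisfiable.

Yes, satisfiable

1. q → (□((p ∨ q) ∧ q) ∧ q), u
2. □((p ∨ q) ∧ q) ∧ q, u
3. □((p ∨ q) ∧ q), u
4. q, u
5. (p ∨ q) ∧ q, u
6. p ∨ q, u
Accessibility: uRu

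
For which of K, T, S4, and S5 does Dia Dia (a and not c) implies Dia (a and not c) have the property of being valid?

S4, S5

T-tableau for the negation not (Dia Dia (a and not c) implies Dia (a and not c)):
1. not (Dia Dia (a and not c) implies Dia (a and not c)), 0
2. Dia Dia (a and not c), 0   [neg-implies-rule on 1]
3. not Dia (a and not c), 0   [neg-implies-rule on 1]
4. not (a and not c), 0   [neg-Dia-rule on 3 via 0R0]
5. c, 0   [neg-and-rule on 4 (branches; this branch)]
6. Dia (a and not c), 1   [Dia-rule on 2: fresh world 1, 0R1]
7. not (a and not c), 1   [neg-Dia-rule on 3 via 0R1]
8. c, 1   [neg-and-rule on 7 (branches; this branch)]
9. a and not c, 2   [Dia-rule on 6: fresh world 2, 1R2]
10. a, 2   [and-rule on 9]
11. not c, 2   [and-rule on 9]
Accessibility: 0R0, 0R1, 1R1, 1R2, 2R2
Complete open branch: countermodel on a T-frame, so not valid in T, nor in K (the same frame is also a K-frame).
S4-tableau for the negation not (Dia Dia (a and not c) implies Dia (a and not c)):
1. not (Dia Dia (a and not c) implies Dia (a and not c)), 0
2. Dia Dia (a and not c), 0   [neg-implies-rule on 1]
3. not Dia (a and not c), 0   [neg-implies-rule on 1]
4. not (a and not c), 0   [neg-Dia-rule on 3 via 0R0]
5. c, 0   [neg-and-rule on 4 (branches; this branch)]
6. Dia (a and not c), 1   [Dia-rule on 2: fresh world 1, 0R1]
7. not (a and not c), 1   [neg-Dia-rule on 3 via 0R1]
8. c, 1   [neg-and-rule on 7 (branches; this branch)]
9. a and not c, 2   [Dia-rule on 6: fresh world 2, 1R2]
10. a, 2   [and-rule on 9]
11. not c, 2   [and-rule on 9]
12. not (a and not c), 2   [neg-Dia-rule on 3 via 0R2]
13. c, 2   [neg-and-rule on 12 (branches; this branch)]
Accessibility: 0R0, 0R1, 0R2, 1R1, 1R2, 2R2
Branch closes: c and not c both at 2.
Every branch closes (one shown): valid in S4, hence also in S5 (every theorem of S4 is a theorem of S5).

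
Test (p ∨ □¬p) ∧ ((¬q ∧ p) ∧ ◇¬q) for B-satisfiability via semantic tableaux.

1. (p ∨ □¬p) ∧ ((¬q ∧ p) ∧ ◇¬q), u
2. p ∨ □¬p, u   [∧-rule on 1]
3. (¬q ∧ p) ∧ ◇¬q, u   [∧-rule on 1]
4. ¬q ∧ p, u   [∧-rule on 3]
5. ◇¬q, u   [∧-rule on 3]
6. ¬q, u   [∧-rule on 4]
7. p, u   [∧-rule on 4]
8. ¬q, v   [◇-rule on 5: fresh world v, uRv]
Accessibility: uRu, uRv, vRu, vRv

Satisfiable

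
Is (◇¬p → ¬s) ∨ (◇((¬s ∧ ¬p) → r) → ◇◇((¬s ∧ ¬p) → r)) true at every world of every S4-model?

Tableau for the negation ¬((◇¬p → ¬s) ∨ (◇((¬s ∧ ¬p) → r) → ◇◇((¬s ∧ ¬p) → r))):
1. ¬((◇¬p → ¬s) ∨ (◇((¬s ∧ ¬p) → r) → ◇◇((¬s ∧ ¬p) → r))), 0
2. ¬(◇¬p → ¬s), 0
3. ¬(◇((¬s ∧ ¬p) → r) → ◇◇((¬s ∧ ¬p) → r)), 0
4. ◇¬p, 0
5. s, 0
6. ◇((¬s ∧ ¬p) → r), 0
7. ¬◇◇((¬s ∧ ¬p) → r), 0
8. ¬◇((¬s ∧ ¬p) → r), 0
9. ¬((¬s ∧ ¬p) → r), 0
10. ¬s ∧ ¬p, 0
11. ¬r, 0
12. ¬s, 0
13. ¬p, 0
Accessibility: 0R0
Branch closes: s and ¬s both at 0.
Every branch of the negation's tableau closes; the branch above is one of them.

Valid in S4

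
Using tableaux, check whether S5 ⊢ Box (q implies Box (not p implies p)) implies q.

No, not valid

Tableau for the negation not (Box (q implies Box (not p implies p)) implies q):
1. not (Box (q implies Box (not p implies p)) implies q), w0
2. Box (q implies Box (not p implies p)), w0
3. not q, w0
4. q implies Box (not p implies p), w0
5. Box (not p implies p), w0
6. not p implies p, w0
7. p, w0
Accessibility: w0Rw0
The negation has an open branch (countermodel exists).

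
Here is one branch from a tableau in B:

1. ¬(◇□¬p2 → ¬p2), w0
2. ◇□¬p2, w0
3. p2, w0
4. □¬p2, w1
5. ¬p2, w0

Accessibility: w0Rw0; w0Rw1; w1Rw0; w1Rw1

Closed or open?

Both p2 and ¬p2 appear at w0.

Yes, closed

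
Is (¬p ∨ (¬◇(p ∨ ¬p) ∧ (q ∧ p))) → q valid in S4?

Not valid

Tableau for the negation ¬((¬p ∨ (¬◇(p ∨ ¬p) ∧ (q ∧ p))) → q):
1. ¬((¬p ∨ (¬◇(p ∨ ¬p) ∧ (q ∧ p))) → q), u
2. ¬p ∨ (¬◇(p ∨ ¬p) ∧ (q ∧ p)), u
3. ¬q, u
4. ¬p, u
Accessibility: uRu
The negation has an open branch (countermodel exists).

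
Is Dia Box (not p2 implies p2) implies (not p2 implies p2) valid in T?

Tableau for the negation not (Dia Box (not p2 implies p2) implies (not p2 implies p2)):
1. not (Dia Box (not p2 implies p2) implies (not p2 implies p2)), u
2. Dia Box (not p2 implies p2), u   [neg-implies-rule on 1]
3. not (not p2 implies p2), u   [neg-implies-rule on 1]
4. not p2, u   [neg-implies-rule on 3]
5. Box (not p2 implies p2), v   [Dia-rule on 2: fresh world v, uRv]
6. not p2 implies p2, v   [Box-rule on 5 via vRv]
7. p2, v   [implies-rule on 6 (branches; this branch)]
Accessibility: uRu, uRv, vRv
The negation has an open branch (countermodel exists).

Invalid (countermodel exists)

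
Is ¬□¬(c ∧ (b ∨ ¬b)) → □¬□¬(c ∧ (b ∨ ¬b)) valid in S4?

Tableau for the negation ¬(¬□¬(c ∧ (b ∨ ¬b)) → □¬□¬(c ∧ (b ∨ ¬b))):
1. ¬(¬□¬(c ∧ (b ∨ ¬b)) → □¬□¬(c ∧ (b ∨ ¬b))), u
2. ¬□¬(c ∧ (b ∨ ¬b)), u
3. ¬□¬□¬(c ∧ (b ∨ ¬b)), u
4. c ∧ (b ∨ ¬b), v
5. c, v
6. b ∨ ¬b, v
7. ¬b, v
8. □¬(c ∧ (b ∨ ¬b)), w
9. ¬(c ∧ (b ∨ ¬b)), w
10. ¬c, w
Accessibility: uRu, uRv, uRw, vRv, wRw
The negation has an open branch (countermodel exists).

Not valid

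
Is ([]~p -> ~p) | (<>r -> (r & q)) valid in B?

Tableau for the negation ~(([]~p -> ~p) | (<>r -> (r & q))):
1. ~(([]~p -> ~p) | (<>r -> (r & q))), w0
2. ~([]~p -> ~p), w0
3. ~(<>r -> (r & q)), w0
4. []~p, w0
5. p, w0
6. <>r, w0
7. ~(r & q), w0
8. ~p, w0
Accessibility: w0Rw0
Branch closes: p and ~p both at w0.
All branches of the negation close; one closing branch shown above.

Yes, valid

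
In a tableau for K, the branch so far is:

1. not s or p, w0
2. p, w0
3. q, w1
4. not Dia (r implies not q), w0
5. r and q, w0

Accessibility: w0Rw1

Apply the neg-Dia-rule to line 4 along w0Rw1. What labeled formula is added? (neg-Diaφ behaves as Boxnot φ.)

not (r implies not q), w1

neg-Diaφ behaves as Boxnot φ: propagate the negated body to each accessible world.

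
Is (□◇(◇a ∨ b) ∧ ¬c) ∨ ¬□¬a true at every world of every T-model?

Not valid

Tableau for the negation ¬((□◇(◇a ∨ b) ∧ ¬c) ∨ ¬□¬a):
1. ¬((□◇(◇a ∨ b) ∧ ¬c) ∨ ¬□¬a), 0
2. ¬(□◇(◇a ∨ b) ∧ ¬c), 0
3. □¬a, 0
4. ¬a, 0
5. c, 0
Accessibility: 0R0
The negation has an open branch (countermodel exists).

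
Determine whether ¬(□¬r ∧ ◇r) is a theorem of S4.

Tableau for the negation □¬r ∧ ◇r:
1. □¬r ∧ ◇r, 0
2. □¬r, 0   [∧-rule on 1]
3. ◇r, 0   [∧-rule on 1]
4. ¬r, 0   [□-rule on 2 via 0R0]
5. r, 1   [◇-rule on 3: fresh world 1, 0R1]
6. ¬r, 1   [□-rule on 2 via 0R1]
Accessibility: 0R0, 0R1, 1R1
Branch closes: r and ¬r both at 1.
Every branch of the negation's tableau closes; the branch above is one of them.

Yes, valid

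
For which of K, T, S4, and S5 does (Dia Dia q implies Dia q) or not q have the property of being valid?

T-tableau for the negation not ((Dia Dia q implies Dia q) or not q):
1. not ((Dia Dia q implies Dia q) or not q), u
2. not (Dia Dia q implies Dia q), u
3. q, u
4. Dia Dia q, u
5. not Dia q, u
6. not q, u
Accessibility: uRu
Branch closes: q and not q both at u.
Every branch closes (one shown): valid in T, hence also in S4, S5 (every theorem of T is a theorem of S4 and S5).
K-tableau for the negation not ((Dia Dia q implies Dia q) or not q):
1. not ((Dia Dia q implies Dia q) or not q), u
2. not (Dia Dia q implies Dia q), u
3. q, u
4. Dia Dia q, u
5. not Dia q, u
6. Dia q, v
7. not q, v
8. q, w
Accessibility: uRv, vRw
Complete open branch: countermodel on a K-frame, so not valid in K.

T, S4, S5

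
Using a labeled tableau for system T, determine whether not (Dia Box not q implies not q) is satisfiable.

Satisfiable

1. not (Dia Box not q implies not q), u
2. Dia Box not q, u
3. q, u
4. Box not q, v
5. not q, v
Accessibility: uRu, uRv, vRv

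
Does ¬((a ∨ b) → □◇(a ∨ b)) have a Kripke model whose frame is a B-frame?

Unsatisfiable

1. ¬((a ∨ b) → □◇(a ∨ b)), w0
2. a ∨ b, w0
3. ¬□◇(a ∨ b), w0
4. b, w0
5. ¬◇(a ∨ b), w1
6. ¬(a ∨ b), w0
7. ¬a, w0
8. ¬b, w0
Accessibility: w0Rw0, w0Rw1, w1Rw0, w1Rw1
Branch closes: b and ¬b both at w0.
Every branch closes; the branch above is one of them.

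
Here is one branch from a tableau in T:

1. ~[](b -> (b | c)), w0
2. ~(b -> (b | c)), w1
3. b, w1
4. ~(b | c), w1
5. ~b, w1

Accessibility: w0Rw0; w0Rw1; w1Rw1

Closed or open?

Yes, closed

Both b and ~b appear at w1.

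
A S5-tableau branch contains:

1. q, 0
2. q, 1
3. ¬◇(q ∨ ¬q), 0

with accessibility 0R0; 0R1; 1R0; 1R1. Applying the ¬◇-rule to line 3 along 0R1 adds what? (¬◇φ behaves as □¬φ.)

¬(q ∨ ¬q), 1

¬◇φ behaves as □¬φ: propagate the negated body to each accessible world.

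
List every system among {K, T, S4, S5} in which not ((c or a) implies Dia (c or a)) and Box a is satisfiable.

T-tableau for the formula:
1. not ((c or a) implies Dia (c or a)) and Box a, w0
2. not ((c or a) implies Dia (c or a)), w0   [and-rule on 1]
3. Box a, w0   [and-rule on 1]
4. c or a, w0   [neg-implies-rule on 2]
5. not Dia (c or a), w0   [neg-implies-rule on 2]
6. a, w0   [Box-rule on 3 via w0Rw0]
7. not (c or a), w0   [neg-Dia-rule on 5 via w0Rw0]
8. not c, w0   [neg-or-rule on 7]
9. not a, w0   [neg-or-rule on 7]
Accessibility: w0Rw0
Branch closes: a and not a both at w0.
Every branch closes (one shown): unsatisfiable in T, hence also in S4, S5 (every S4/S5-frame is a T-frame).
K-tableau for the formula:
1. not ((c or a) implies Dia (c or a)) and Box a, w0
2. not ((c or a) implies Dia (c or a)), w0   [and-rule on 1]
3. Box a, w0   [and-rule on 1]
4. c or a, w0   [neg-implies-rule on 2]
5. not Dia (c or a), w0   [neg-implies-rule on 2]
6. a, w0   [or-rule on 4 (branches; this branch)]
Complete open branch: satisfiable in K.

K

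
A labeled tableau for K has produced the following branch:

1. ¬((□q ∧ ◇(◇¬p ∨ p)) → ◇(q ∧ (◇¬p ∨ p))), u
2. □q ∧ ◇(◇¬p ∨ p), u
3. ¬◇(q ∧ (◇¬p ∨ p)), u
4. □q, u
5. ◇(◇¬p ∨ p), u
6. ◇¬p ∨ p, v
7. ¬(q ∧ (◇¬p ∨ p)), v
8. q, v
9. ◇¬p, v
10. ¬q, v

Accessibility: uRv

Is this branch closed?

Yes, closed

Both q and ¬q appear at v.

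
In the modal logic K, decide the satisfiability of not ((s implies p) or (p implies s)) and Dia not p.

1. not ((s implies p) or (p implies s)) and Dia not p, w0
2. not ((s implies p) or (p implies s)), w0
3. Dia not p, w0
4. not (s implies p), w0
5. not (p implies s), w0
6. s, w0
7. not p, w0
8. p, w0
9. not s, w0
Branch closes: p and not p both at w0.
Every branch closes; the branch above is one of them.

No, unsatisfiable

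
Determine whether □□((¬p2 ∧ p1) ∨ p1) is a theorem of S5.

Tableau for the negation ¬□□((¬p2 ∧ p1) ∨ p1):
1. ¬□□((¬p2 ∧ p1) ∨ p1), w0
2. ¬□((¬p2 ∧ p1) ∨ p1), w1
3. ¬((¬p2 ∧ p1) ∨ p1), w2
4. ¬(¬p2 ∧ p1), w2
5. ¬p1, w2
Accessibility: w0Rw0, w0Rw1, w0Rw2, w1Rw0, w1Rw1, w1Rw2, w2Rw0, w2Rw1, w2Rw2
The negation has an open branch (countermodel exists).

No, not valid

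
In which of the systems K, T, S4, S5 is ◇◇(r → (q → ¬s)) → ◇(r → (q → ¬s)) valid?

T-tableau for the negation ¬(◇◇(r → (q → ¬s)) → ◇(r → (q → ¬s))):
1. ¬(◇◇(r → (q → ¬s)) → ◇(r → (q → ¬s))), w0
2. ◇◇(r → (q → ¬s)), w0
3. ¬◇(r → (q → ¬s)), w0
4. ¬(r → (q → ¬s)), w0
5. r, w0
6. ¬(q → ¬s), w0
7. q, w0
8. s, w0
9. ◇(r → (q → ¬s)), w1
10. ¬(r → (q → ¬s)), w1
11. r, w1
12. ¬(q → ¬s), w1
13. q, w1
14. s, w1
15. r → (q → ¬s), w2
16. q → ¬s, w2
17. ¬s, w2
Accessibility: w0Rw0, w0Rw1, w1Rw1, w1Rw2, w2Rw2
Complete open branch: countermodel on a T-frame, so not valid in T, nor in K (the same frame is also a K-frame).
S4-tableau for the negation ¬(◇◇(r → (q → ¬s)) → ◇(r → (q → ¬s))):
1. ¬(◇◇(r → (q → ¬s)) → ◇(r → (q → ¬s))), w0
2. ◇◇(r → (q → ¬s)), w0
3. ¬◇(r → (q → ¬s)), w0
4. ¬(r → (q → ¬s)), w0
5. r, w0
6. ¬(q → ¬s), w0
7. q, w0
8. s, w0
9. ◇(r → (q → ¬s)), w1
10. ¬(r → (q → ¬s)), w1
11. r, w1
12. ¬(q → ¬s), w1
13. q, w1
14. s, w1
15. r → (q → ¬s), w2
16. ¬(r → (q → ¬s)), w2
17. r, w2
18. ¬(q → ¬s), w2
19. q, w2
20. s, w2
21. q → ¬s, w2
22. ¬s, w2
Accessibility: w0Rw0, w0Rw1, w0Rw2, w1Rw1, w1Rw2, w2Rw2
Branch closes: s and ¬s both at w2.
Every branch closes (one shown): valid in S4, hence also in S5 (every theorem of S4 is a theorem of S5).

S4, S5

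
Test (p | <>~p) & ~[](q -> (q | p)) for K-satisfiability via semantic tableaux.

No, unsatisfiable

1. (p | <>~p) & ~[](q -> (q | p)), 0
2. p | <>~p, 0
3. ~[](q -> (q | p)), 0
4. <>~p, 0
5. ~(q -> (q | p)), 1
6. q, 1
7. ~(q | p), 1
8. ~q, 1
9. ~p, 1
Accessibility: 0R1
Branch closes: q and ~q both at 1.
(One branch shown.) All branches close.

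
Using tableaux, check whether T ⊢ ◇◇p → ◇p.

Tableau for the negation ¬(◇◇p → ◇p):
1. ¬(◇◇p → ◇p), u
2. ◇◇p, u   [¬→-rule on 1]
3. ¬◇p, u   [¬→-rule on 1]
4. ¬p, u   [¬◇-rule on 3 via uRu]
5. ◇p, v   [◇-rule on 2: fresh world v, uRv]
6. ¬p, v   [¬◇-rule on 3 via uRv]
7. p, w   [◇-rule on 5: fresh world w, vRw]
Accessibility: uRu, uRv, vRv, vRw, wRw
The negation has an open branch (countermodel exists).

No, not valid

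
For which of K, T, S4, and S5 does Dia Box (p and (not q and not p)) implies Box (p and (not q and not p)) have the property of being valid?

T-tableau for the negation not (Dia Box (p and (not q and not p)) implies Box (p and (not q and not p))):
1. not (Dia Box (p and (not q and not p)) implies Box (p and (not q and not p))), 0
2. Dia Box (p and (not q and not p)), 0
3. not Box (p and (not q and not p)), 0
4. Box (p and (not q and not p)), 1
5. p and (not q and not p), 1
6. p, 1
7. not q and not p, 1
8. not q, 1
9. not p, 1
Accessibility: 0R0, 0R1, 1R1
Branch closes: p and not p both at 1.
Every branch closes (one shown): valid in T, hence also in S4, S5 (every theorem of T is a theorem of S4 and S5).
K-tableau for the negation not (Dia Box (p and (not q and not p)) implies Box (p and (not q and not p))):
1. not (Dia Box (p and (not q and not p)) implies Box (p and (not q and not p))), 0
2. Dia Box (p and (not q and not p)), 0
3. not Box (p and (not q and not p)), 0
4. Box (p and (not q and not p)), 1
5. not (p and (not q and not p)), 2
6. not (not q and not p), 2
7. p, 2
Accessibility: 0R1, 0R2
Complete open branch: countermodel on a K-frame, so not valid in K.

T, S4, S5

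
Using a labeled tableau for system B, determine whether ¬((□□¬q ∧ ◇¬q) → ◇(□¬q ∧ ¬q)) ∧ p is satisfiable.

1. ¬((□□¬q ∧ ◇¬q) → ◇(□¬q ∧ ¬q)) ∧ p, u
2. ¬((□□¬q ∧ ◇¬q) → ◇(□¬q ∧ ¬q)), u   [∧-rule on 1]
3. p, u   [∧-rule on 1]
4. □□¬q ∧ ◇¬q, u   [¬→-rule on 2]
5. ¬◇(□¬q ∧ ¬q), u   [¬→-rule on 2]
6. □□¬q, u   [∧-rule on 4]
7. ◇¬q, u   [∧-rule on 4]
8. ¬(□¬q ∧ ¬q), u   [¬◇-rule on 5 via uRu]
9. □¬q, u   [□-rule on 6 via uRu]
10. ¬q, u   [□-rule on 9 via uRu]
11. ¬□¬q, u   [¬∧-rule on 8 (branches; this branch)]
12. ¬q, v   [◇-rule on 7: fresh world v, uRv]
13. ¬(□¬q ∧ ¬q), v   [¬◇-rule on 5 via uRv]
14. □¬q, v   [□-rule on 6 via uRv]
15. ¬□¬q, v   [¬∧-rule on 13 (branches; this branch)]
16. q, w   [¬□-rule on 11: fresh world w, uRw]
17. ¬(□¬q ∧ ¬q), w   [¬◇-rule on 5 via uRw]
18. □¬q, w   [□-rule on 6 via uRw]
19. ¬q, w   [□-rule on 9 via uRw]
Accessibility: uRu, uRv, uRw, vRu, vRv, wRu, wRw
Branch closes: q and ¬q both at w.
(One branch shown.) All branches close.

No, unsatisfiable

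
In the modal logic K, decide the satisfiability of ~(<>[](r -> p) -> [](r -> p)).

Satisfiable (open branch found)

1. ~(<>[](r -> p) -> [](r -> p)), u
2. <>[](r -> p), u
3. ~[](r -> p), u
4. [](r -> p), v
5. ~(r -> p), w
6. r, w
7. ~p, w
Accessibility: uRv, uRw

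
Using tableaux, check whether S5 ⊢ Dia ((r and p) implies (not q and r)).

Tableau for the negation not Dia ((r and p) implies (not q and r)):
1. not Dia ((r and p) implies (not q and r)), u
2. not ((r and p) implies (not q and r)), u   [neg-Dia-rule on 1 via uRu]
3. r and p, u   [neg-implies-rule on 2]
4. not (not q and r), u   [neg-implies-rule on 2]
5. r, u   [and-rule on 3]
6. p, u   [and-rule on 3]
7. q, u   [neg-and-rule on 4 (branches; this branch)]
Accessibility: uRu
The negation has an open branch (countermodel exists).

No, not valid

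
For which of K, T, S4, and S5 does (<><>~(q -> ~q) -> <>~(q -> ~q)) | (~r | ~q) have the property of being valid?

T, S4, S5

K-tableau for the negation ~((<><>~(q -> ~q) -> <>~(q -> ~q)) | (~r | ~q)):
1. ~((<><>~(q -> ~q) -> <>~(q -> ~q)) | (~r | ~q)), w0
2. ~(<><>~(q -> ~q) -> <>~(q -> ~q)), w0
3. ~(~r | ~q), w0
4. <><>~(q -> ~q), w0
5. ~<>~(q -> ~q), w0
6. r, w0
7. q, w0
8. <>~(q -> ~q), w1
9. q -> ~q, w1
10. ~q, w1
11. ~(q -> ~q), w2
12. q, w2
Accessibility: w0Rw1, w1Rw2
Complete open branch: countermodel on a K-frame, so not valid in K.
T-tableau for the negation ~((<><>~(q -> ~q) -> <>~(q -> ~q)) | (~r | ~q)):
1. ~((<><>~(q -> ~q) -> <>~(q -> ~q)) | (~r | ~q)), w0
2. ~(<><>~(q -> ~q) -> <>~(q -> ~q)), w0
3. ~(~r | ~q), w0
4. <><>~(q -> ~q), w0
5. ~<>~(q -> ~q), w0
6. r, w0
7. q, w0
8. q -> ~q, w0
9. ~q, w0
Accessibility: w0Rw0
Branch closes: q and ~q both at w0.
Every branch closes (one shown): valid in T, hence also in S4, S5 (every theorem of T is a theorem of S4 and S5).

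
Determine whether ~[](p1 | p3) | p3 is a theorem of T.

Tableau for the negation ~(~[](p1 | p3) | p3):
1. ~(~[](p1 | p3) | p3), w0
2. [](p1 | p3), w0
3. ~p3, w0
4. p1 | p3, w0
5. p1, w0
Accessibility: w0Rw0
The negation has an open branch (countermodel exists).

Not valid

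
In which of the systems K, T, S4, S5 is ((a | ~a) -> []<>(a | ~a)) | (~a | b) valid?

K-tableau for the negation ~(((a | ~a) -> []<>(a | ~a)) | (~a | b)):
1. ~(((a | ~a) -> []<>(a | ~a)) | (~a | b)), w0
2. ~((a | ~a) -> []<>(a | ~a)), w0   [~|-rule on 1]
3. ~(~a | b), w0   [~|-rule on 1]
4. a | ~a, w0   [~->-rule on 2]
5. ~[]<>(a | ~a), w0   [~->-rule on 2]
6. a, w0   [~|-rule on 3]
7. ~b, w0   [~|-rule on 3]
8. ~<>(a | ~a), w1   [~[]-rule on 5: fresh world w1, w0Rw1]
Accessibility: w0Rw1
Complete open branch: countermodel on a K-frame, so not valid in K.
T-tableau for the negation ~(((a | ~a) -> []<>(a | ~a)) | (~a | b)):
1. ~(((a | ~a) -> []<>(a | ~a)) | (~a | b)), w0
2. ~((a | ~a) -> []<>(a | ~a)), w0   [~|-rule on 1]
3. ~(~a | b), w0   [~|-rule on 1]
4. a | ~a, w0   [~->-rule on 2]
5. ~[]<>(a | ~a), w0   [~->-rule on 2]
6. a, w0   [~|-rule on 3]
7. ~b, w0   [~|-rule on 3]
8. ~<>(a | ~a), w1   [~[]-rule on 5: fresh world w1, w0Rw1]
9. ~(a | ~a), w1   [~<>-rule on 8 via w1Rw1]
10. ~a, w1   [~|-rule on 9]
11. a, w1   [~|-rule on 9]
Accessibility: w0Rw0, w0Rw1, w1Rw1
Branch closes: a and ~a both at w1.
Every branch closes (one shown): valid in T, hence also in S4, S5 (every theorem of T is a theorem of S4 and S5).

T, S4, S5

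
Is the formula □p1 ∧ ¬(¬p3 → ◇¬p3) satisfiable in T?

1. □p1 ∧ ¬(¬p3 → ◇¬p3), u
2. □p1, u
3. ¬(¬p3 → ◇¬p3), u
4. ¬p3, u
5. ¬◇¬p3, u
6. p1, u
7. p3, u
Accessibility: uRu
Branch closes: p3 and ¬p3 both at u.
(One branch shown.) All branches close.

Unsatisfiable (every branch closes)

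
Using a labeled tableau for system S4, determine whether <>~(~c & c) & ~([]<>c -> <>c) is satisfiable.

1. <>~(~c & c) & ~([]<>c -> <>c), u
2. <>~(~c & c), u
3. ~([]<>c -> <>c), u
4. []<>c, u
5. ~<>c, u
6. <>c, u
7. ~c, u
8. ~(~c & c), v
9. <>c, v
10. ~c, v
11. c, w
12. <>c, w
13. ~c, w
Accessibility: uRu, uRv, uRw, vRv, wRw
Branch closes: c and ~c both at w.
All branches of the tableau close; one closing branch shown above.

Unsatisfiable (every branch closes)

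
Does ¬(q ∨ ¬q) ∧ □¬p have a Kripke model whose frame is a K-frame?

No, unsatisfiable

1. ¬(q ∨ ¬q) ∧ □¬p, 0
2. ¬(q ∨ ¬q), 0
3. □¬p, 0
4. ¬q, 0
5. q, 0
Branch closes: q and ¬q both at 0.
(One branch shown.) All branches close.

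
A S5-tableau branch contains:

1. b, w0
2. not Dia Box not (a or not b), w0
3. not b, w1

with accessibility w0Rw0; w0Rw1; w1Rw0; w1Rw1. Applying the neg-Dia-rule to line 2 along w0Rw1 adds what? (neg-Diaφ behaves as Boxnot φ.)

neg-Diaφ behaves as Boxnot φ: propagate the negated body to each accessible world.

not Box not (a or not b), w1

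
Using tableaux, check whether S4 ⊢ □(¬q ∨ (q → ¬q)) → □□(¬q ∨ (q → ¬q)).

Tableau for the negation ¬(□(¬q ∨ (q → ¬q)) → □□(¬q ∨ (q → ¬q))):
1. ¬(□(¬q ∨ (q → ¬q)) → □□(¬q ∨ (q → ¬q))), 0
2. □(¬q ∨ (q → ¬q)), 0   [¬→-rule on 1]
3. ¬□□(¬q ∨ (q → ¬q)), 0   [¬→-rule on 1]
4. ¬q ∨ (q → ¬q), 0   [□-rule on 2 via 0R0]
5. q → ¬q, 0   [∨-rule on 4 (branches; this branch)]
6. ¬q, 0   [→-rule on 5 (branches; this branch)]
7. ¬□(¬q ∨ (q → ¬q)), 1   [¬□-rule on 3: fresh world 1, 0R1]
8. ¬q ∨ (q → ¬q), 1   [□-rule on 2 via 0R1]
9. q → ¬q, 1   [∨-rule on 8 (branches; this branch)]
10. ¬q, 1   [→-rule on 9 (branches; this branch)]
11. ¬(¬q ∨ (q → ¬q)), 2   [¬□-rule on 7: fresh world 2, 1R2]
12. q, 2   [¬∨-rule on 11]
13. ¬(q → ¬q), 2   [¬∨-rule on 11]
14. ¬q ∨ (q → ¬q), 2   [□-rule on 2 via 0R2]
15. q → ¬q, 2   [∨-rule on 14 (branches; this branch)]
16. ¬q, 2   [→-rule on 15 (branches; this branch)]
Accessibility: 0R0, 0R1, 0R2, 1R1, 1R2, 2R2
Branch closes: q and ¬q both at 2.
All branches of the negation close; one closing branch shown above.

Valid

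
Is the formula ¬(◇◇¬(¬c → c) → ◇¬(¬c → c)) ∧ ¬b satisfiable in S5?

1. ¬(◇◇¬(¬c → c) → ◇¬(¬c → c)) ∧ ¬b, 0
2. ¬(◇◇¬(¬c → c) → ◇¬(¬c → c)), 0
3. ¬b, 0
4. ◇◇¬(¬c → c), 0
5. ¬◇¬(¬c → c), 0
6. ¬c → c, 0
7. c, 0
8. ◇¬(¬c → c), 1
9. ¬c → c, 1
10. c, 1
11. ¬(¬c → c), 2
12. ¬c, 2
13. ¬c → c, 2
14. c, 2
Accessibility: 0R0, 0R1, 0R2, 1R0, 1R1, 1R2, 2R0, 2R1, 2R2
Branch closes: c and ¬c both at 2.
All branches of the tableau close; one closing branch shown above.

Unsatisfiable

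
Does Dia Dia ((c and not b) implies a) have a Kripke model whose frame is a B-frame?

Satisfiable

1. Dia Dia ((c and not b) implies a), u
2. Dia ((c and not b) implies a), v
3. (c and not b) implies a, w
4. a, w
Accessibility: uRu, uRv, vRu, vRv, vRw, wRv, wRw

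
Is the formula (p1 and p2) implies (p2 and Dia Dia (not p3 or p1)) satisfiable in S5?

Yes, satisfiable

1. (p1 and p2) implies (p2 and Dia Dia (not p3 or p1)), u
2. p2 and Dia Dia (not p3 or p1), u
3. p2, u
4. Dia Dia (not p3 or p1), u
5. Dia (not p3 or p1), v
6. not p3 or p1, w
7. p1, w
Accessibility: uRu, uRv, uRw, vRu, vRv, vRw, wRu, wRv, wRw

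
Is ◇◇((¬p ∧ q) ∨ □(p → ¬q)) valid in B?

Invalid (countermodel exists)

Tableau for the negation ¬◇◇((¬p ∧ q) ∨ □(p → ¬q)):
1. ¬◇◇((¬p ∧ q) ∨ □(p → ¬q)), u
2. ¬◇((¬p ∧ q) ∨ □(p → ¬q)), u
3. ¬((¬p ∧ q) ∨ □(p → ¬q)), u
4. ¬(¬p ∧ q), u
5. ¬□(p → ¬q), u
6. ¬q, u
7. ¬(p → ¬q), v
8. p, v
9. q, v
10. ¬◇((¬p ∧ q) ∨ □(p → ¬q)), v
11. ¬((¬p ∧ q) ∨ □(p → ¬q)), v
12. ¬(¬p ∧ q), v
13. ¬□(p → ¬q), v
14. ¬(p → ¬q), w
15. p, w
16. q, w
17. ¬((¬p ∧ q) ∨ □(p → ¬q)), w
18. ¬(¬p ∧ q), w
19. ¬□(p → ¬q), w
20. ¬(p → ¬q), x
21. p, x
22. q, x
Accessibility: uRu, uRv, vRu, vRv, vRw, wRv, wRw, wRx, xRw, xRx
The negation has an open branch (countermodel exists).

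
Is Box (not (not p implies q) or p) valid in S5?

Tableau for the negation not Box (not (not p implies q) or p):
1. not Box (not (not p implies q) or p), 0
2. not (not (not p implies q) or p), 1   [neg-Box-rule on 1: fresh world 1, 0R1]
3. not p implies q, 1   [neg-or-rule on 2]
4. not p, 1   [neg-or-rule on 2]
5. q, 1   [implies-rule on 3 (branches; this branch)]
Accessibility: 0R0, 0R1, 1R0, 1R1
The negation has an open branch (countermodel exists).

No, not valid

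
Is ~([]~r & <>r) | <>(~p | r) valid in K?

Tableau for the negation ~(~([]~r & <>r) | <>(~p | r)):
1. ~(~([]~r & <>r) | <>(~p | r)), w0
2. []~r & <>r, w0
3. ~<>(~p | r), w0
4. []~r, w0
5. <>r, w0
6. r, w1
7. ~(~p | r), w1
8. p, w1
9. ~r, w1
Accessibility: w0Rw1
Branch closes: r and ~r both at w1.
Every branch of the negation's tableau closes; the branch above is one of them.

Yes, valid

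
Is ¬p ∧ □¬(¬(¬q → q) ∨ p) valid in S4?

Invalid (countermodel exists)

Tableau for the negation ¬(¬p ∧ □¬(¬(¬q → q) ∨ p)):
1. ¬(¬p ∧ □¬(¬(¬q → q) ∨ p)), u
2. ¬□¬(¬(¬q → q) ∨ p), u
3. ¬(¬q → q) ∨ p, v
4. p, v
Accessibility: uRu, uRv, vRv
The negation has an open branch (countermodel exists).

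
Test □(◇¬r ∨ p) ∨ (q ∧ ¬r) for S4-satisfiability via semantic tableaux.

1. □(◇¬r ∨ p) ∨ (q ∧ ¬r), w0
2. q ∧ ¬r, w0
3. q, w0
4. ¬r, w0
Accessibility: w0Rw0

Yes, satisfiable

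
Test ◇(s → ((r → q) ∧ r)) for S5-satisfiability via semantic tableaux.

Satisfiable

1. ◇(s → ((r → q) ∧ r)), w0
2. s → ((r → q) ∧ r), w1
3. (r → q) ∧ r, w1
4. r → q, w1
5. r, w1
6. q, w1
Accessibility: w0Rw0, w0Rw1, w1Rw0, w1Rw1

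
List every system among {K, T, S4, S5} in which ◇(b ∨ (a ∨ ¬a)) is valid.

T, S4, S5

K-tableau for the negation ¬◇(b ∨ (a ∨ ¬a)):
1. ¬◇(b ∨ (a ∨ ¬a)), w0
Complete open branch: countermodel on a K-frame, so not valid in K.
T-tableau for the negation ¬◇(b ∨ (a ∨ ¬a)):
1. ¬◇(b ∨ (a ∨ ¬a)), w0
2. ¬(b ∨ (a ∨ ¬a)), w0
3. ¬b, w0
4. ¬(a ∨ ¬a), w0
5. ¬a, w0
6. a, w0
Accessibility: w0Rw0
Branch closes: a and ¬a both at w0.
Every branch closes (one shown): valid in T, hence also in S4, S5 (every theorem of T is a theorem of S4 and S5).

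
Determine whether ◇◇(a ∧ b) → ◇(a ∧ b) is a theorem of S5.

Tableau for the negation ¬(◇◇(a ∧ b) → ◇(a ∧ b)):
1. ¬(◇◇(a ∧ b) → ◇(a ∧ b)), w0
2. ◇◇(a ∧ b), w0
3. ¬◇(a ∧ b), w0
4. ¬(a ∧ b), w0
5. ¬b, w0
6. ◇(a ∧ b), w1
7. ¬(a ∧ b), w1
8. ¬b, w1
9. a ∧ b, w2
10. a, w2
11. b, w2
12. ¬(a ∧ b), w2
13. ¬b, w2
Accessibility: w0Rw0, w0Rw1, w0Rw2, w1Rw0, w1Rw1, w1Rw2, w2Rw0, w2Rw1, w2Rw2
Branch closes: b and ¬b both at w2.
Every branch of the negation's tableau closes; the branch above is one of them.

Valid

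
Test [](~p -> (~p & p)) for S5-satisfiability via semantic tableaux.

Satisfiable (open branch found)

1. [](~p -> (~p & p)), w0
2. ~p -> (~p & p), w0
3. p, w0
Accessibility: w0Rw0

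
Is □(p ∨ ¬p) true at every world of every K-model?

Valid in K

Tableau for the negation ¬□(p ∨ ¬p):
1. ¬□(p ∨ ¬p), 0
2. ¬(p ∨ ¬p), 1
3. ¬p, 1
4. p, 1
Accessibility: 0R1
Branch closes: p and ¬p both at 1.
Every branch of the negation's tableau closes; the branch above is one of them.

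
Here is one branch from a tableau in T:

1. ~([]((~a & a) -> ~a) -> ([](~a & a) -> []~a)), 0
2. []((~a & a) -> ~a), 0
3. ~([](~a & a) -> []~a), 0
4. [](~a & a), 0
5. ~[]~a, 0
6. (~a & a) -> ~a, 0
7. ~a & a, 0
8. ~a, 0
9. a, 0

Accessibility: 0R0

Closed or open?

Both a and ~a appear at 0.

Closed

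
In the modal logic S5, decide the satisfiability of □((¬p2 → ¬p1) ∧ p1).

1. □((¬p2 → ¬p1) ∧ p1), w0
2. (¬p2 → ¬p1) ∧ p1, w0
3. ¬p2 → ¬p1, w0
4. p1, w0
5. p2, w0
Accessibility: w0Rw0

Satisfiable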